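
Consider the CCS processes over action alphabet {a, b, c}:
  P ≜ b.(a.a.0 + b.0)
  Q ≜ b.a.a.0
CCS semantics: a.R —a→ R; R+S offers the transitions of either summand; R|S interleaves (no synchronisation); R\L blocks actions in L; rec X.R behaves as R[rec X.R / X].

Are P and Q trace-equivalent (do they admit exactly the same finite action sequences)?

Reachable graph of P (4 states):
  m0 = b.(a.a.0 + b.0) → =b=> m1
  m1 = a.a.0 + b.0 → =a=> m2, =b=> m3
  m2 = a.0 → =a=> m3
  m3 = 0 → stopped
Reachable graph of Q (4 states):
  n0 = b.a.a.0 → =b=> n1
  n1 = a.a.0 → =a=> n2
  n2 = a.0 → =a=> n3
  n3 = 0 → stopped
Run σ = ⟨bb⟩ on P: start {m0}
  after b @ step 1: {m1}
  after b @ step 2: {m3}
  ✓ P
Run σ = ⟨bb⟩ on Q: start {n0}
  after b @ step 1: {n1}
  after b @ step 2: ∅  — Q cannot continue

traces(P) ≠ traces(Q) — witness ⟨bb⟩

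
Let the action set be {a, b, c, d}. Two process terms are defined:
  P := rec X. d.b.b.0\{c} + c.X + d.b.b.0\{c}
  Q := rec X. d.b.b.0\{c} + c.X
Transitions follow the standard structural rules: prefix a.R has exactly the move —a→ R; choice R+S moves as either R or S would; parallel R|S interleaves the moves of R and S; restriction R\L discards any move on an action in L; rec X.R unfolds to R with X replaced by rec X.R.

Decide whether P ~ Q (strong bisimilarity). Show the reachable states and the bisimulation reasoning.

P ~ Q

LTS(P): 4 reachable states
  p0 = rec X. d.b.b.0\{c} + c.X + d.b.b.0\{c} ⊢ --c--▸ p0, --d--▸ p1
  p1 = b.b.0\{c} ⊢ --b--▸ p2
  p2 = b.0\{c} ⊢ --b--▸ p3
  p3 = 0\{c} ⊢ ·
LTS(Q): 4 reachable states
  q0 = rec X. d.b.b.0\{c} + c.X ⊢ --c--▸ q0, --d--▸ q1
  q1 = b.b.0\{c} ⊢ --b--▸ q2
  q2 = b.0\{c} ⊢ --b--▸ q3
  q3 = 0\{c} ⊢ ·
Coarsest stable partition (strong bisimilarity classes):
  B0 = {p0, q0}
  B1 = {p1, q1}
  B2 = {p2, q2}
  B3 = {p3, q3}
p0 ∈ B0, q0 ∈ B0 → same block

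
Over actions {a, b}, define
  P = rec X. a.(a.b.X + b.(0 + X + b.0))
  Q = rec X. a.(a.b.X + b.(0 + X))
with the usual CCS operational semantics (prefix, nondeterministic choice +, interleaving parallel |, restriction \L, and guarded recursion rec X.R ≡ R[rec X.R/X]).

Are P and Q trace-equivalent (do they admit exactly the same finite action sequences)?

traces(P) ≠ traces(Q) — witness ⟨abb⟩

P's transition system — 5 states:
  s0 = rec X. a.(a.b.X + b.(0 + X + b.0)) | --a--▸ s1
  s1 = a.b.(rec X. a.(a.b.X + b.(0 + X + b.0))) + b.(0 + (rec X. a.(a.b.X + b.(0 + X + b.0))) + b.0) | --a--▸ s2, --b--▸ s3
  s2 = b.(rec X. a.(a.b.X + b.(0 + X + b.0))) | --b--▸ s0
  s3 = 0 + (rec X. a.(a.b.X + b.(0 + X + b.0))) + b.0 | --a--▸ s1, --b--▸ s4
  s4 = 0 | ·
Q's transition system — 4 states:
  t0 = rec X. a.(a.b.X + b.(0 + X)) | --a--▸ t1
  t1 = a.b.(rec X. a.(a.b.X + b.(0 + X))) + b.(0 + (rec X. a.(a.b.X + b.(0 + X)))) | --a--▸ t2, --b--▸ t3
  t2 = b.(rec X. a.(a.b.X + b.(0 + X))) | --b--▸ t0
  t3 = 0 + (rec X. a.(a.b.X + b.(0 + X))) | --a--▸ t1
Trace ⟨abb⟩ through P, begin at {s0}:
  after a @ step 1: {s1}
  after b @ step 2: {s3}
  after b @ step 3: {s4}
  ✓ P
Trace ⟨abb⟩ through Q, begin at {t0}:
  after a @ step 1: {t1}
  after b @ step 2: {t3}
  after b @ step 3: ∅  — Q cannot continue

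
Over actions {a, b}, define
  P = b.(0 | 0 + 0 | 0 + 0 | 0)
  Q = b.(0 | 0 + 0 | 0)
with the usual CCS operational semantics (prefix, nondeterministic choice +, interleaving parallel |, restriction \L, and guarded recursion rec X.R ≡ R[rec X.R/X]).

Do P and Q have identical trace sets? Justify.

YES

Reachable graph of P (2 states):
  p0 = b.(0 | 0 + 0 | 0 + 0 | 0) ⊢ --b--▸ p1
  p1 = 0 | 0 + 0 | 0 + 0 | 0 ⊢ stopped
Reachable graph of Q (2 states):
  q0 = b.(0 | 0 + 0 | 0) ⊢ --b--▸ q1
  q1 = 0 | 0 + 0 | 0 ⊢ stopped
Coarsest stable partition (strong bisimilarity classes):
  B0 = {p0, q0}
  B1 = {p1, q1}
p0 ∈ B0, q0 ∈ B0 → same block
Bisimilar ⇒ trace-equivalent.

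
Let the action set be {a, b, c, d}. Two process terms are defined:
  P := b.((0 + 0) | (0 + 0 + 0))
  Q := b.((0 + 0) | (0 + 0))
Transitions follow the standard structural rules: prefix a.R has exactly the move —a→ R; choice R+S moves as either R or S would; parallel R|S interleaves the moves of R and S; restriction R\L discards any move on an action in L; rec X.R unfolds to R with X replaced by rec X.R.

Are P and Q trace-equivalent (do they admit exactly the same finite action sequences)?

YES

Reachable graph of P (2 states):
  s0 = b.((0 + 0) | (0 + 0 + 0)) ⊢ =b=> s1
  s1 = (0 + 0) | (0 + 0 + 0) ⊢ deadlocked
Reachable graph of Q (2 states):
  t0 = b.((0 + 0) | (0 + 0)) ⊢ =b=> t1
  t1 = (0 + 0) | (0 + 0) ⊢ deadlocked
Coarsest stable partition (strong bisimilarity classes):
  B0 = {s0, t0}
  B1 = {s1, t1}
s0 ∈ B0, t0 ∈ B0 → same block
Bisimilar ⇒ trace-equivalent.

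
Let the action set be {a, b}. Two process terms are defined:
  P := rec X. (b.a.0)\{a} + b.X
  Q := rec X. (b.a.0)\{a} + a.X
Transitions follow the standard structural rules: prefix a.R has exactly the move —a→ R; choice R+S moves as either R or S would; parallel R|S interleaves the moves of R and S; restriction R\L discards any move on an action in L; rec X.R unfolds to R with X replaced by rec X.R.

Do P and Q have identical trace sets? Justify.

P's transition system — 2 states:
  m0 = rec X. (b.a.0)\{a} + b.X has moves =b=> m0, =b=> m1
  m1 = (a.0)\{a} has moves ·
Q's transition system — 2 states:
  n0 = rec X. (b.a.0)\{a} + a.X has moves =a=> n0, =b=> n1
  n1 = (a.0)\{a} has moves ·
Executing bb from P (initial set {m0}):
  [1] b ⇒ {m0, m1}
  [2] b ⇒ {m0, m1}
  ✓ P
Executing bb from Q (initial set {n0}):
  [1] b ⇒ {n1}
  [2] b ⇒ ∅  — Q cannot continue

traces(P) ≠ traces(Q) — witness ⟨bb⟩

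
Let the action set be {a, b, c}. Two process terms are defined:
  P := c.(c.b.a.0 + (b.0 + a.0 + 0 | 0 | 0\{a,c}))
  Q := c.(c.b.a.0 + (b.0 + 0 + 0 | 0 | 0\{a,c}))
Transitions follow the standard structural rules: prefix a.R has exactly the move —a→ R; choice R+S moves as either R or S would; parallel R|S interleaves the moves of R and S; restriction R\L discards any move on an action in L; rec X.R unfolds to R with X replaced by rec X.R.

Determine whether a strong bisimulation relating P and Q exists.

not bisimilar

LTS(P): 5 reachable states
  m0 = c.(c.b.a.0 + (b.0 + a.0 + 0 | 0 | 0\{a,c})) :: --c--▸ m1
  m1 = c.b.a.0 + (b.0 + a.0 + 0 | 0 | 0\{a,c}) :: --a--▸ m2, --b--▸ m2, --c--▸ m3
  m2 = 0 :: deadlocked
  m3 = b.a.0 :: --b--▸ m4
  m4 = a.0 :: --a--▸ m2
LTS(Q): 5 reachable states
  n0 = c.(c.b.a.0 + (b.0 + 0 + 0 | 0 | 0\{a,c})) :: --c--▸ n1
  n1 = c.b.a.0 + (b.0 + 0 + 0 | 0 | 0\{a,c}) :: --b--▸ n2, --c--▸ n3
  n2 = 0 :: deadlocked
  n3 = b.a.0 :: --b--▸ n4
  n4 = a.0 :: --a--▸ n2
Partition-refinement fixed point:
  B0 = {m0}
  B1 = {m1}
  B2 = {m2, n2}
  B3 = {m3, n3}
  B4 = {m4, n4}
  B5 = {n0}
  B6 = {n1}
m0 ∈ B0, n0 ∈ B5 → different blocks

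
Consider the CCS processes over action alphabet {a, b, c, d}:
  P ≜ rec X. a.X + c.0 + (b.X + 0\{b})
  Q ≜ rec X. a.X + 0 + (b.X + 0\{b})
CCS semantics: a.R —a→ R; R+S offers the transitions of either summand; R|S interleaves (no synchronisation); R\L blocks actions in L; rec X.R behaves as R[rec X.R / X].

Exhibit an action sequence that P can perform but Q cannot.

LTS(P): 2 reachable states
  u0 = rec X. a.X + c.0 + (b.X + 0\{b}) → =a=> u0, =b=> u0, =c=> u1
  u1 = 0 → ·
LTS(Q): 1 reachable states
  v0 = rec X. a.X + 0 + (b.X + 0\{b}) → =a=> v0, =b=> v0
Run σ = ⟨c⟩ on P: start {u0}
  [1] c ⇒ {u1}
  — P admits the full trace.
Run σ = ⟨c⟩ on Q: start {v0}
  [1] c ⇒ ∅  — Q cannot continue

c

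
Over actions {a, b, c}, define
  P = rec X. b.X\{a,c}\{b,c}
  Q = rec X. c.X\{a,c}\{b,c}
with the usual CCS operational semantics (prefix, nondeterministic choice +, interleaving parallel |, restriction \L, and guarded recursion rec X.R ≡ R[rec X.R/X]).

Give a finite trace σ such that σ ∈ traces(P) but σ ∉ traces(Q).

b

LTS(P): 2 reachable states
  u0 = rec X. b.X\{a,c}\{b,c} has moves =b=> u1
  u1 = (rec X. b.X\{a,c}\{b,c})\{a,c}\{b,c} has moves ∅
LTS(Q): 2 reachable states
  v0 = rec X. c.X\{a,c}\{b,c} has moves =c=> v1
  v1 = (rec X. c.X\{a,c}\{b,c})\{a,c}\{b,c} has moves ∅
Trace ⟨b⟩ through P, begin at {u0}:
  step 1 (b): {u1}
  P completes σ.
Trace ⟨b⟩ through Q, begin at {v0}:
  step 1 (b): ∅  — Q cannot continue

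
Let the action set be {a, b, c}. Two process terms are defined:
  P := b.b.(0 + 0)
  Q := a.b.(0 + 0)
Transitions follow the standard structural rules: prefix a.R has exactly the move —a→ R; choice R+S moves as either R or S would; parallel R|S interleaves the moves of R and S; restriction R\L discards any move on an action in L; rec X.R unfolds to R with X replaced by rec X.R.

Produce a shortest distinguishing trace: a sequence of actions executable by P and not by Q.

LTS(P): 3 reachable states
  u0 = b.b.(0 + 0) :: ··b··> u1
  u1 = b.(0 + 0) :: ··b··> u2
  u2 = 0 + 0 :: ·
LTS(Q): 3 reachable states
  v0 = a.b.(0 + 0) :: ··a··> v1
  v1 = b.(0 + 0) :: ··b··> v2
  v2 = 0 + 0 :: ·
Run σ = ⟨b⟩ on P: start {u0}
  [1] b ⇒ {u1}
  — P admits the full trace.
Run σ = ⟨b⟩ on Q: start {v0}
  [1] b ⇒ no successor for Q

b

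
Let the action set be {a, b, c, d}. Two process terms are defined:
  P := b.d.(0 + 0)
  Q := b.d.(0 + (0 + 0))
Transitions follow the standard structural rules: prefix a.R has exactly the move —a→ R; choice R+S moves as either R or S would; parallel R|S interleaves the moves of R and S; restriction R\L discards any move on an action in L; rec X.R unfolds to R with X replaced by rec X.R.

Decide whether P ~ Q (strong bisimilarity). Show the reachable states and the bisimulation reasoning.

P ~ Q

Reachable graph of P (3 states):
  u0 = b.d.(0 + 0) :: =b=> u1
  u1 = d.(0 + 0) :: =d=> u2
  u2 = 0 + 0 :: ·
Reachable graph of Q (3 states):
  v0 = b.d.(0 + (0 + 0)) :: =b=> v1
  v1 = d.(0 + (0 + 0)) :: =d=> v2
  v2 = 0 + (0 + 0) :: ·
Partition-refinement fixed point:
  B0 = {u0, v0}
  B1 = {u1, v1}
  B2 = {u2, v2}
u0 ∈ B0, v0 ∈ B0 → same block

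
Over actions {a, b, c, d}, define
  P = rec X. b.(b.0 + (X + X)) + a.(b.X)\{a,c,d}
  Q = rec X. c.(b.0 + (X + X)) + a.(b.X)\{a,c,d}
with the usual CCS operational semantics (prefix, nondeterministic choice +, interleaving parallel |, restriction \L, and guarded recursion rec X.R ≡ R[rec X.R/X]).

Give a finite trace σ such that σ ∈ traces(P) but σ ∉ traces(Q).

Reachable graph of P (7 states):
  s0 = rec X. b.(b.0 + (X + X)) + a.(b.X)\{a,c,d} :: =a=> s1, =b=> s2
  s1 = (b.(rec X. b.(b.0 + (X + X)) + a.(b.X)\{a,c,d}))\{a,c,d} :: =b=> s3
  s2 = b.0 + ((rec X. b.(b.0 + (X + X)) + a.(b.X)\{a,c,d}) + (rec X. b.(b.0 + (X + X)) + a.(b.X)\{a,c,d})) :: =a=> s1, =b=> s2, =b=> s4
  s3 = (rec X. b.(b.0 + (X + X)) + a.(b.X)\{a,c,d})\{a,c,d} :: =b=> s5
  s4 = 0 :: ∅
  s5 = (b.0 + ((rec X. b.(b.0 + (X + X)) + a.(b.X)\{a,c,d}) + (rec X. b.(b.0 + (X + X)) + a.(b.X)\{a,c,d})))\{a,c,d} :: =b=> s5, =b=> s6
  s6 = 0\{a,c,d} :: ∅
Reachable graph of Q (5 states):
  t0 = rec X. c.(b.0 + (X + X)) + a.(b.X)\{a,c,d} :: =a=> t1, =c=> t2
  t1 = (b.(rec X. c.(b.0 + (X + X)) + a.(b.X)\{a,c,d}))\{a,c,d} :: =b=> t3
  t2 = b.0 + ((rec X. c.(b.0 + (X + X)) + a.(b.X)\{a,c,d}) + (rec X. c.(b.0 + (X + X)) + a.(b.X)\{a,c,d})) :: =a=> t1, =b=> t4, =c=> t2
  t3 = (rec X. c.(b.0 + (X + X)) + a.(b.X)\{a,c,d})\{a,c,d} :: ∅
  t4 = 0 :: ∅
Trace ⟨b⟩ through P, begin at {s0}:
  [1] b ⇒ {s2}
  — P admits the full trace.
Trace ⟨b⟩ through Q, begin at {t0}:
  [1] b ⇒ ∅ (Q stuck)

b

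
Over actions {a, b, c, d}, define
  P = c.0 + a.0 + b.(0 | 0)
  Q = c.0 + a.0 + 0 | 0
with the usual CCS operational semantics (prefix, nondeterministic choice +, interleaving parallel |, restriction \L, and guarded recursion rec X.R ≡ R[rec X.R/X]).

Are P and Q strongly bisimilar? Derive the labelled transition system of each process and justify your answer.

NO

Reachable graph of P (3 states):
  m0 = c.0 + a.0 + b.(0 | 0) → ··a··> m1, ··b··> m2, ··c··> m1
  m1 = 0 → ∅
  m2 = 0 | 0 → ∅
Reachable graph of Q (2 states):
  n0 = c.0 + a.0 + 0 | 0 → ··a··> n1, ··c··> n1
  n1 = 0 → ∅
Coarsest stable partition (strong bisimilarity classes):
  B0 = {m0}
  B1 = {m1, m2, n1}
  B2 = {n0}
m0 ∈ B0, n0 ∈ B2 → different blocks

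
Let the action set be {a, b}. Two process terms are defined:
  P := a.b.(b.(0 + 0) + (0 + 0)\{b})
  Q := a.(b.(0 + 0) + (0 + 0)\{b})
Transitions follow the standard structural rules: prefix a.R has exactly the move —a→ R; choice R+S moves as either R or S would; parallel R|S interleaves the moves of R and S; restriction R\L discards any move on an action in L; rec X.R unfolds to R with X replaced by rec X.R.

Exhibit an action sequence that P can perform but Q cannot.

Reachable graph of P (4 states):
  u0 = a.b.(b.(0 + 0) + (0 + 0)\{b}) has moves --a--▸ u1
  u1 = b.(b.(0 + 0) + (0 + 0)\{b}) has moves --b--▸ u2
  u2 = b.(0 + 0) + (0 + 0)\{b} has moves --b--▸ u3
  u3 = 0 + 0 has moves ·
Reachable graph of Q (3 states):
  v0 = a.(b.(0 + 0) + (0 + 0)\{b}) has moves --a--▸ v1
  v1 = b.(0 + 0) + (0 + 0)\{b} has moves --b--▸ v2
  v2 = 0 + 0 has moves ·
Run σ = ⟨abb⟩ on P: start {u0}
  after a @ step 1: {u1}
  after b @ step 2: {u2}
  after b @ step 3: {u3}
  ✓ P
Run σ = ⟨abb⟩ on Q: start {v0}
  after a @ step 1: {v1}
  after b @ step 2: {v2}
  after b @ step 3: ∅  — Q cannot continue

abb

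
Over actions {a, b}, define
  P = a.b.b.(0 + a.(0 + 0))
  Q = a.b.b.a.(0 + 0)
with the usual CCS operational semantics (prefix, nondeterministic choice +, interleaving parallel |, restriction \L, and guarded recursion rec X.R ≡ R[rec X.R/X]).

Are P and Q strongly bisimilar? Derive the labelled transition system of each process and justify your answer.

bisimilar

LTS(P): 5 reachable states
  p0 = a.b.b.(0 + a.(0 + 0)) | ··a··> p1
  p1 = b.b.(0 + a.(0 + 0)) | ··b··> p2
  p2 = b.(0 + a.(0 + 0)) | ··b··> p3
  p3 = 0 + a.(0 + 0) | ··a··> p4
  p4 = 0 + 0 | stopped
LTS(Q): 5 reachable states
  q0 = a.b.b.a.(0 + 0) | ··a··> q1
  q1 = b.b.a.(0 + 0) | ··b··> q2
  q2 = b.a.(0 + 0) | ··b··> q3
  q3 = a.(0 + 0) | ··a··> q4
  q4 = 0 + 0 | stopped
Partition-refinement fixed point:
  B0 = {p0, q0}
  B1 = {p1, q1}
  B2 = {p2, q2}
  B3 = {p3, q3}
  B4 = {p4, q4}
p0 ∈ B0, q0 ∈ B0 → same block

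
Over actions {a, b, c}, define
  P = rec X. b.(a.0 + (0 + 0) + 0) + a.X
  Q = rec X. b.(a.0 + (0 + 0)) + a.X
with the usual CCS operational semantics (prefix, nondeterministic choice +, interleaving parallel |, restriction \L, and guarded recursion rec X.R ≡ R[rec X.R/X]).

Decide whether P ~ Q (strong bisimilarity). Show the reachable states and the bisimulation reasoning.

P's transition system — 3 states:
  s0 = rec X. b.(a.0 + (0 + 0) + 0) + a.X :: --a--▸ s0, --b--▸ s1
  s1 = a.0 + (0 + 0) + 0 :: --a--▸ s2
  s2 = 0 :: ·
Q's transition system — 3 states:
  t0 = rec X. b.(a.0 + (0 + 0)) + a.X :: --a--▸ t0, --b--▸ t1
  t1 = a.0 + (0 + 0) :: --a--▸ t2
  t2 = 0 :: ·
Partition-refinement fixed point:
  B0 = {s0, t0}
  B1 = {s1, t1}
  B2 = {s2, t2}
s0 ∈ B0, t0 ∈ B0 → same block

YES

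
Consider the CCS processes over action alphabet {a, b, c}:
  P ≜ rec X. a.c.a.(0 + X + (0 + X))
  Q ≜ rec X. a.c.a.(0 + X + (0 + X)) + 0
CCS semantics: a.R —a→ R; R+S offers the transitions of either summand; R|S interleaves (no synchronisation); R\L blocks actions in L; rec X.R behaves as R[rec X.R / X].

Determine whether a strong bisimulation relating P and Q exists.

P's transition system — 4 states:
  p0 = rec X. a.c.a.(0 + X + (0 + X)) | ··a··> p1
  p1 = c.a.(0 + (rec X. a.c.a.(0 + X + (0 + X))) + (0 + (rec X. a.c.a.(0 + X + (0 + X))))) | ··c··> p2
  p2 = a.(0 + (rec X. a.c.a.(0 + X + (0 + X))) + (0 + (rec X. a.c.a.(0 + X + (0 + X))))) | ··a··> p3
  p3 = 0 + (rec X. a.c.a.(0 + X + (0 + X))) + (0 + (rec X. a.c.a.(0 + X + (0 + X)))) | ··a··> p1
Q's transition system — 4 states:
  q0 = rec X. a.c.a.(0 + X + (0 + X)) + 0 | ··a··> q1
  q1 = c.a.(0 + (rec X. a.c.a.(0 + X + (0 + X)) + 0) + (0 + (rec X. a.c.a.(0 + X + (0 + X)) + 0))) | ··c··> q2
  q2 = a.(0 + (rec X. a.c.a.(0 + X + (0 + X)) + 0) + (0 + (rec X. a.c.a.(0 + X + (0 + X)) + 0))) | ··a··> q3
  q3 = 0 + (rec X. a.c.a.(0 + X + (0 + X)) + 0) + (0 + (rec X. a.c.a.(0 + X + (0 + X)) + 0)) | ··a··> q1
Coarsest stable partition (strong bisimilarity classes):
  B0 = {p0, p3, q0, q3}
  B1 = {p1, q1}
  B2 = {p2, q2}
p0 ∈ B0, q0 ∈ B0 → same block

bisimilar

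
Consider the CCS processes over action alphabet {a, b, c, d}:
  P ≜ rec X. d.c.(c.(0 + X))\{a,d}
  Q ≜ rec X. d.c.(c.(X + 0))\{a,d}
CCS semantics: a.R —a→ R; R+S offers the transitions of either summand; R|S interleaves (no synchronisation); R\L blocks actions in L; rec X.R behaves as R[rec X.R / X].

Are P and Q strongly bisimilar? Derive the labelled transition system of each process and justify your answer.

P ~ Q

P's transition system — 4 states:
  s0 = rec X. d.c.(c.(0 + X))\{a,d} → —d→ s1
  s1 = c.(c.(0 + (rec X. d.c.(c.(0 + X))\{a,d})))\{a,d} → —c→ s2
  s2 = (c.(0 + (rec X. d.c.(c.(0 + X))\{a,d})))\{a,d} → —c→ s3
  s3 = (0 + (rec X. d.c.(c.(0 + X))\{a,d}))\{a,d} → ·
Q's transition system — 4 states:
  t0 = rec X. d.c.(c.(X + 0))\{a,d} → —d→ t1
  t1 = c.(c.((rec X. d.c.(c.(X + 0))\{a,d}) + 0))\{a,d} → —c→ t2
  t2 = (c.((rec X. d.c.(c.(X + 0))\{a,d}) + 0))\{a,d} → —c→ t3
  t3 = ((rec X. d.c.(c.(X + 0))\{a,d}) + 0)\{a,d} → ·
Bisimilarity quotient blocks:
  B0 = {s0, t0}
  B1 = {s1, t1}
  B2 = {s2, t2}
  B3 = {s3, t3}
s0 ∈ B0, t0 ∈ B0 → same block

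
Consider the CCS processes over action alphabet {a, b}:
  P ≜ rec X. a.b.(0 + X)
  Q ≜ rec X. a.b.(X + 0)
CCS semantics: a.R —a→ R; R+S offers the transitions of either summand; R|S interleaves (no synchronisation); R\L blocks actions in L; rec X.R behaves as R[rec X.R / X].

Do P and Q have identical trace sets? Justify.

Reachable graph of P (3 states):
  u0 = rec X. a.b.(0 + X) :: ··a··> u1
  u1 = b.(0 + (rec X. a.b.(0 + X))) :: ··b··> u2
  u2 = 0 + (rec X. a.b.(0 + X)) :: ··a··> u1
Reachable graph of Q (3 states):
  v0 = rec X. a.b.(X + 0) :: ··a··> v1
  v1 = b.((rec X. a.b.(X + 0)) + 0) :: ··b··> v2
  v2 = (rec X. a.b.(X + 0)) + 0 :: ··a··> v1
Coarsest stable partition (strong bisimilarity classes):
  B0 = {u0, u2, v0, v2}
  B1 = {u1, v1}
u0 ∈ B0, v0 ∈ B0 → same block
Bisimilar ⇒ trace-equivalent.

YES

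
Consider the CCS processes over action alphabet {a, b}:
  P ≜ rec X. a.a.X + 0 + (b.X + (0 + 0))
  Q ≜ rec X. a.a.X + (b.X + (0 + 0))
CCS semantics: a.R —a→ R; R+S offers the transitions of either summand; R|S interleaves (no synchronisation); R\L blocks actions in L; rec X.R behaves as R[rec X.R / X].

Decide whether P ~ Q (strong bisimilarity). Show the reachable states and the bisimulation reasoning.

P ~ Q

P's transition system — 2 states:
  p0 = rec X. a.a.X + 0 + (b.X + (0 + 0)) ⊢ =a=> p1, =b=> p0
  p1 = a.(rec X. a.a.X + 0 + (b.X + (0 + 0))) ⊢ =a=> p0
Q's transition system — 2 states:
  q0 = rec X. a.a.X + (b.X + (0 + 0)) ⊢ =a=> q1, =b=> q0
  q1 = a.(rec X. a.a.X + (b.X + (0 + 0))) ⊢ =a=> q0
Bisimilarity quotient blocks:
  B0 = {p0, q0}
  B1 = {p1, q1}
p0 ∈ B0, q0 ∈ B0 → same block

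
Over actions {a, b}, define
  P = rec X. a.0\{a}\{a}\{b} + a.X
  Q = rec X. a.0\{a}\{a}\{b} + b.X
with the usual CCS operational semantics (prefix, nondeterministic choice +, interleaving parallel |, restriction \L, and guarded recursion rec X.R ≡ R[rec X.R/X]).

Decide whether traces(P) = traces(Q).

Reachable graph of P (2 states):
  m0 = rec X. a.0\{a}\{a}\{b} + a.X | =a=> m0, =a=> m1
  m1 = 0\{a}\{a}\{b} | deadlocked
Reachable graph of Q (2 states):
  n0 = rec X. a.0\{a}\{a}\{b} + b.X | =a=> n1, =b=> n0
  n1 = 0\{a}\{a}\{b} | deadlocked
Executing aa from P (initial set {m0}):
  step 1 (a): {m0, m1}
  step 2 (a): {m0, m1}
  — P admits the full trace.
Executing aa from Q (initial set {n0}):
  step 1 (a): {n1}
  step 2 (a): ∅  — Q cannot continue

NO — witness ⟨aa⟩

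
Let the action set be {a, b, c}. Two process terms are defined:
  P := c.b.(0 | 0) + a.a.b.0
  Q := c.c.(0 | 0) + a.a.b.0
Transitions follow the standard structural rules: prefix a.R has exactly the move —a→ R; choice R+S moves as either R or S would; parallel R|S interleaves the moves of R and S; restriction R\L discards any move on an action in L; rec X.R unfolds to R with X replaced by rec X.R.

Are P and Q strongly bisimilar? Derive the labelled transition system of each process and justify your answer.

LTS(P): 6 reachable states
  s0 = c.b.(0 | 0) + a.a.b.0 → =a=> s1, =c=> s2
  s1 = a.b.0 → =a=> s3
  s2 = b.(0 | 0) → =b=> s4
  s3 = b.0 → =b=> s5
  s4 = 0 | 0 → ·
  s5 = 0 → ·
LTS(Q): 6 reachable states
  t0 = c.c.(0 | 0) + a.a.b.0 → =a=> t1, =c=> t2
  t1 = a.b.0 → =a=> t3
  t2 = c.(0 | 0) → =c=> t4
  t3 = b.0 → =b=> t5
  t4 = 0 | 0 → ·
  t5 = 0 → ·
Partition-refinement fixed point:
  B0 = {s0}
  B1 = {s1, t1}
  B2 = {s2, s3, t3}
  B3 = {s4, s5, t4, t5}
  B4 = {t0}
  B5 = {t2}
s0 ∈ B0, t0 ∈ B4 → different blocks

NO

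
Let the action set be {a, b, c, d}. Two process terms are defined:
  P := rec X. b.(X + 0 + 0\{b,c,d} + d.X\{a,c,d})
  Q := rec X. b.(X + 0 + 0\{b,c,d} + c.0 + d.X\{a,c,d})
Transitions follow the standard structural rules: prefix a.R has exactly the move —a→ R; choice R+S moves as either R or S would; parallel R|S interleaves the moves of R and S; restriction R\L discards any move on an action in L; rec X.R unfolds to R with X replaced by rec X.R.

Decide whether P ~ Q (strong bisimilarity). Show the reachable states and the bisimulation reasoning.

LTS(P): 4 reachable states
  p0 = rec X. b.(X + 0 + 0\{b,c,d} + d.X\{a,c,d}) :: —b→ p1
  p1 = (rec X. b.(X + 0 + 0\{b,c,d} + d.X\{a,c,d})) + 0 + 0\{b,c,d} + d.(rec X. b.(X + 0 + 0\{b,c,d} + d.X\{a,c,d}))\{a,c,d} :: —b→ p1, —d→ p2
  p2 = (rec X. b.(X + 0 + 0\{b,c,d} + d.X\{a,c,d}))\{a,c,d} :: —b→ p3
  p3 = ((rec X. b.(X + 0 + 0\{b,c,d} + d.X\{a,c,d})) + 0 + 0\{b,c,d} + d.(rec X. b.(X + 0 + 0\{b,c,d} + d.X\{a,c,d}))\{a,c,d})\{a,c,d} :: —b→ p3
LTS(Q): 5 reachable states
  q0 = rec X. b.(X + 0 + 0\{b,c,d} + c.0 + d.X\{a,c,d}) :: —b→ q1
  q1 = (rec X. b.(X + 0 + 0\{b,c,d} + c.0 + d.X\{a,c,d})) + 0 + 0\{b,c,d} + c.0 + d.(rec X. b.(X + 0 + 0\{b,c,d} + c.0 + d.X\{a,c,d}))\{a,c,d} :: —b→ q1, —c→ q2, —d→ q3
  q2 = 0 :: ·
  q3 = (rec X. b.(X + 0 + 0\{b,c,d} + c.0 + d.X\{a,c,d}))\{a,c,d} :: —b→ q4
  q4 = ((rec X. b.(X + 0 + 0\{b,c,d} + c.0 + d.X\{a,c,d})) + 0 + 0\{b,c,d} + c.0 + d.(rec X. b.(X + 0 + 0\{b,c,d} + c.0 + d.X\{a,c,d}))\{a,c,d})\{a,c,d} :: —b→ q4
Bisimilarity quotient blocks:
  B0 = {p0}
  B1 = {p1}
  B2 = {p2, p3, q3, q4}
  B3 = {q0}
  B4 = {q1}
  B5 = {q2}
p0 ∈ B0, q0 ∈ B3 → different blocks

P ≁ Q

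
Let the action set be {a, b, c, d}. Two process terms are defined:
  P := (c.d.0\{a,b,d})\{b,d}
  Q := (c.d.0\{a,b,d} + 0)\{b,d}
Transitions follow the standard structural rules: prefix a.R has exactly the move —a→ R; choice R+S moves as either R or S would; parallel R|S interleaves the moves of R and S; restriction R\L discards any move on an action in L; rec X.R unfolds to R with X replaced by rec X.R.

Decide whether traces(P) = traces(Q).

traces(P) = traces(Q)

Reachable graph of P (2 states):
  m0 = (c.d.0\{a,b,d})\{b,d} ⊢ =c=> m1
  m1 = (d.0\{a,b,d})\{b,d} ⊢ deadlocked
Reachable graph of Q (2 states):
  n0 = (c.d.0\{a,b,d} + 0)\{b,d} ⊢ =c=> n1
  n1 = (d.0\{a,b,d})\{b,d} ⊢ deadlocked
Coarsest stable partition (strong bisimilarity classes):
  B0 = {m0, n0}
  B1 = {m1, n1}
m0 ∈ B0, n0 ∈ B0 → same block
Bisimilar ⇒ trace-equivalent.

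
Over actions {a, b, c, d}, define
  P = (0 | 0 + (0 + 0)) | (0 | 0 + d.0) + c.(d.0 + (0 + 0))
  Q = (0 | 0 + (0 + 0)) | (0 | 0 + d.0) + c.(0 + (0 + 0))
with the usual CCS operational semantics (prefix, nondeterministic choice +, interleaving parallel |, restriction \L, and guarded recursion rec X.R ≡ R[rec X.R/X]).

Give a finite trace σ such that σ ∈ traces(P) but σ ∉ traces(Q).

cd

LTS(P): 4 reachable states
  m0 = (0 | 0 + (0 + 0)) | (0 | 0 + d.0) + c.(d.0 + (0 + 0)) :: --c--▸ m1, --d--▸ m2
  m1 = d.0 + (0 + 0) :: --d--▸ m3
  m2 = (0 | 0 + (0 + 0)) | 0 :: (no moves)
  m3 = 0 :: (no moves)
LTS(Q): 3 reachable states
  n0 = (0 | 0 + (0 + 0)) | (0 | 0 + d.0) + c.(0 + (0 + 0)) :: --c--▸ n1, --d--▸ n2
  n1 = 0 + (0 + 0) :: (no moves)
  n2 = (0 | 0 + (0 + 0)) | 0 :: (no moves)
Executing cd from P (initial set {m0}):
  step 1 (c): {m1}
  step 2 (d): {m3}
  P completes σ.
Executing cd from Q (initial set {n0}):
  step 1 (c): {n1}
  step 2 (d): ∅  — Q cannot continue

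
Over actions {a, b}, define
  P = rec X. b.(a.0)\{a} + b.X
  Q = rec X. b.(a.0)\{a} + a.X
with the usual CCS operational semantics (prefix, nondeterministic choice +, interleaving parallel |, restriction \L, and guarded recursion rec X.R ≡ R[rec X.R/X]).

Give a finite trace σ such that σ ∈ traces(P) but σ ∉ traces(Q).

bb

Reachable graph of P (2 states):
  m0 = rec X. b.(a.0)\{a} + b.X ⊢ =b=> m0, =b=> m1
  m1 = (a.0)\{a} ⊢ stopped
Reachable graph of Q (2 states):
  n0 = rec X. b.(a.0)\{a} + a.X ⊢ =a=> n0, =b=> n1
  n1 = (a.0)\{a} ⊢ stopped
Run σ = ⟨bb⟩ on P: start {m0}
  [1] b ⇒ {m0, m1}
  [2] b ⇒ {m0, m1}
  ✓ P
Run σ = ⟨bb⟩ on Q: start {n0}
  [1] b ⇒ {n1}
  [2] b ⇒ ∅  — Q cannot continue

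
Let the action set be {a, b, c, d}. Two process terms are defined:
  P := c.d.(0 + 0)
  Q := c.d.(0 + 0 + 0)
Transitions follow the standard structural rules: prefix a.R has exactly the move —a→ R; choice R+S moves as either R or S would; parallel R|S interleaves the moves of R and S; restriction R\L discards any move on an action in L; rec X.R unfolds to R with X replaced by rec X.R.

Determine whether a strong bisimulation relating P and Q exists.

Reachable graph of P (3 states):
  s0 = c.d.(0 + 0) | =c=> s1
  s1 = d.(0 + 0) | =d=> s2
  s2 = 0 + 0 | stopped
Reachable graph of Q (3 states):
  t0 = c.d.(0 + 0 + 0) | =c=> t1
  t1 = d.(0 + 0 + 0) | =d=> t2
  t2 = 0 + 0 + 0 | stopped
Coarsest stable partition (strong bisimilarity classes):
  B0 = {s0, t0}
  B1 = {s1, t1}
  B2 = {s2, t2}
s0 ∈ B0, t0 ∈ B0 → same block

P ~ Q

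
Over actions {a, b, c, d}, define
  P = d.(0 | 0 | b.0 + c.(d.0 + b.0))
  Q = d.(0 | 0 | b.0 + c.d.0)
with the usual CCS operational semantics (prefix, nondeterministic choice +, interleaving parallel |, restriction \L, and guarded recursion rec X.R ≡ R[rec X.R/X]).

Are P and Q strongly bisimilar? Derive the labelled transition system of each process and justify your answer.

Reachable graph of P (5 states):
  u0 = d.(0 | 0 | b.0 + c.(d.0 + b.0)) :: —d→ u1
  u1 = 0 | 0 | b.0 + c.(d.0 + b.0) :: —b→ u2, —c→ u3
  u2 = 0 | 0 | 0 :: deadlocked
  u3 = d.0 + b.0 :: —b→ u4, —d→ u4
  u4 = 0 :: deadlocked
Reachable graph of Q (5 states):
  v0 = d.(0 | 0 | b.0 + c.d.0) :: —d→ v1
  v1 = 0 | 0 | b.0 + c.d.0 :: —b→ v2, —c→ v3
  v2 = 0 | 0 | 0 :: deadlocked
  v3 = d.0 :: —d→ v4
  v4 = 0 :: deadlocked
Partition-refinement fixed point:
  B0 = {u0}
  B1 = {u1}
  B2 = {u3}
  B3 = {u2, u4, v2, v4}
  B4 = {v0}
  B5 = {v1}
  B6 = {v3}
u0 ∈ B0, v0 ∈ B4 → different blocks

NO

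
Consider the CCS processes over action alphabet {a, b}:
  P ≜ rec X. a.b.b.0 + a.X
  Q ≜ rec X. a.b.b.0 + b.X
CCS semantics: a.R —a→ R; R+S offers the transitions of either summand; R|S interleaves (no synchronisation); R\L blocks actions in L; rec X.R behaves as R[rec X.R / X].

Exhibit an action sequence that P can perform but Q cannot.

Reachable graph of P (4 states):
  u0 = rec X. a.b.b.0 + a.X ⊢ ··a··> u0, ··a··> u1
  u1 = b.b.0 ⊢ ··b··> u2
  u2 = b.0 ⊢ ··b··> u3
  u3 = 0 ⊢ (no moves)
Reachable graph of Q (4 states):
  v0 = rec X. a.b.b.0 + b.X ⊢ ··a··> v1, ··b··> v0
  v1 = b.b.0 ⊢ ··b··> v2
  v2 = b.0 ⊢ ··b··> v3
  v3 = 0 ⊢ (no moves)
Trace ⟨aa⟩ through P, begin at {u0}:
  [1] a ⇒ {u0, u1}
  [2] a ⇒ {u0, u1}
  ✓ P
Trace ⟨aa⟩ through Q, begin at {v0}:
  [1] a ⇒ {v1}
  [2] a ⇒ no successor for Q

aa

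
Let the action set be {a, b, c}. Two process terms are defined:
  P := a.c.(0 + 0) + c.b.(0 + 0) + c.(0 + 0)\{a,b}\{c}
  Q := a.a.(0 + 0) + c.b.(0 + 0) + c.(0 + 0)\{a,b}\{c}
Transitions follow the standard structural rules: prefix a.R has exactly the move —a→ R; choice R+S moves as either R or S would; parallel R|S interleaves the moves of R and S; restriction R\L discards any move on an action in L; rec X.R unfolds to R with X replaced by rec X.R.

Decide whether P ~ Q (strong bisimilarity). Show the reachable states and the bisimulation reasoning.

LTS(P): 5 reachable states
  u0 = a.c.(0 + 0) + c.b.(0 + 0) + c.(0 + 0)\{a,b}\{c} | -a-> u1, -c-> u2, -c-> u3
  u1 = c.(0 + 0) | -c-> u4
  u2 = (0 + 0)\{a,b}\{c} | ∅
  u3 = b.(0 + 0) | -b-> u4
  u4 = 0 + 0 | ∅
LTS(Q): 5 reachable states
  v0 = a.a.(0 + 0) + c.b.(0 + 0) + c.(0 + 0)\{a,b}\{c} | -a-> v1, -c-> v2, -c-> v3
  v1 = a.(0 + 0) | -a-> v4
  v2 = (0 + 0)\{a,b}\{c} | ∅
  v3 = b.(0 + 0) | -b-> v4
  v4 = 0 + 0 | ∅
Partition-refinement fixed point:
  B0 = {u0}
  B1 = {u1}
  B2 = {u2, u4, v2, v4}
  B3 = {u3, v3}
  B4 = {v0}
  B5 = {v1}
u0 ∈ B0, v0 ∈ B4 → different blocks

P ≁ Q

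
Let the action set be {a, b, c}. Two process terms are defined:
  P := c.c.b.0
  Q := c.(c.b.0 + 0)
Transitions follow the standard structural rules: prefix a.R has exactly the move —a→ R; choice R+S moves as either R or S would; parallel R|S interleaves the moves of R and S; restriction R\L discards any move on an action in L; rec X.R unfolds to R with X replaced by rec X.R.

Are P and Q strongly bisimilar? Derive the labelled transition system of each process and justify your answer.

P's transition system — 4 states:
  u0 = c.c.b.0 :: ··c··> u1
  u1 = c.b.0 :: ··c··> u2
  u2 = b.0 :: ··b··> u3
  u3 = 0 :: stopped
Q's transition system — 4 states:
  v0 = c.(c.b.0 + 0) :: ··c··> v1
  v1 = c.b.0 + 0 :: ··c··> v2
  v2 = b.0 :: ··b··> v3
  v3 = 0 :: stopped
Partition-refinement fixed point:
  B0 = {u0, v0}
  B1 = {u1, v1}
  B2 = {u2, v2}
  B3 = {u3, v3}
u0 ∈ B0, v0 ∈ B0 → same block

P ~ Q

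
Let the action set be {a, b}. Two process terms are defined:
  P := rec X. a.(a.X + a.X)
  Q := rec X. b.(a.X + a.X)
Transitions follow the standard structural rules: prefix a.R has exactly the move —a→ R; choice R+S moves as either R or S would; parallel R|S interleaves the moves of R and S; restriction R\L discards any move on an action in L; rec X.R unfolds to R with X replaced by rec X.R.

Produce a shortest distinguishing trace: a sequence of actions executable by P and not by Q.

LTS(P): 2 reachable states
  u0 = rec X. a.(a.X + a.X) has moves -a-> u1
  u1 = a.(rec X. a.(a.X + a.X)) + a.(rec X. a.(a.X + a.X)) has moves -a-> u0
LTS(Q): 2 reachable states
  v0 = rec X. b.(a.X + a.X) has moves -b-> v1
  v1 = a.(rec X. b.(a.X + a.X)) + a.(rec X. b.(a.X + a.X)) has moves -a-> v0
Executing a from P (initial set {u0}):
  [1] a ⇒ {u1}
  P completes σ.
Executing a from Q (initial set {v0}):
  [1] a ⇒ ∅  — Q cannot continue

a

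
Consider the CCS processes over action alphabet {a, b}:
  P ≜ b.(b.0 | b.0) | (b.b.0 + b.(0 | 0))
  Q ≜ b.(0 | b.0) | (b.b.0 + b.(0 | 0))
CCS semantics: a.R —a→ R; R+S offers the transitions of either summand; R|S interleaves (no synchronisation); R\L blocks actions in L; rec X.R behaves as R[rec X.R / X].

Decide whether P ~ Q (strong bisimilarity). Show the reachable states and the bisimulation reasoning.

LTS(P): 20 reachable states
  m0 = b.(b.0 | b.0) | (b.b.0 + b.(0 | 0)) :: --b--▸ m1, --b--▸ m2, --b--▸ m3
  m1 = b.(b.0 | b.0) | (0 | 0) :: --b--▸ m4
  m2 = b.(b.0 | b.0) | b.0 :: --b--▸ m5, --b--▸ m6
  m3 = b.0 | b.0 | (b.b.0 + b.(0 | 0)) :: --b--▸ m4, --b--▸ m6, --b--▸ m7, --b--▸ m8
  m4 = b.0 | b.0 | (0 | 0) :: --b--▸ m10, --b--▸ m9
  m5 = b.(b.0 | b.0) | 0 :: --b--▸ m11
  m6 = b.0 | b.0 | b.0 :: --b--▸ m11, --b--▸ m12, --b--▸ m13
  m7 = 0 | b.0 | (b.b.0 + b.(0 | 0)) :: --b--▸ m12, --b--▸ m14, --b--▸ m9
  m8 = b.0 | 0 | (b.b.0 + b.(0 | 0)) :: --b--▸ m10, --b--▸ m13, --b--▸ m14
  m9 = 0 | b.0 | (0 | 0) :: --b--▸ m15
  m10 = b.0 | 0 | (0 | 0) :: --b--▸ m15
  m11 = b.0 | b.0 | 0 :: --b--▸ m16, --b--▸ m17
  m12 = 0 | b.0 | b.0 :: --b--▸ m16, --b--▸ m18
  m13 = b.0 | 0 | b.0 :: --b--▸ m17, --b--▸ m18
  m14 = 0 | 0 | (b.b.0 + b.(0 | 0)) :: --b--▸ m15, --b--▸ m18
  m15 = 0 | 0 | (0 | 0) :: deadlocked
  m16 = 0 | b.0 | 0 :: --b--▸ m19
  m17 = b.0 | 0 | 0 :: --b--▸ m19
  m18 = 0 | 0 | b.0 :: --b--▸ m19
  m19 = 0 | 0 | 0 :: deadlocked
LTS(Q): 12 reachable states
  n0 = b.(0 | b.0) | (b.b.0 + b.(0 | 0)) :: --b--▸ n1, --b--▸ n2, --b--▸ n3
  n1 = 0 | b.0 | (b.b.0 + b.(0 | 0)) :: --b--▸ n4, --b--▸ n5, --b--▸ n6
  n2 = b.(0 | b.0) | (0 | 0) :: --b--▸ n5
  n3 = b.(0 | b.0) | b.0 :: --b--▸ n6, --b--▸ n7
  n4 = 0 | 0 | (b.b.0 + b.(0 | 0)) :: --b--▸ n8, --b--▸ n9
  n5 = 0 | b.0 | (0 | 0) :: --b--▸ n8
  n6 = 0 | b.0 | b.0 :: --b--▸ n10, --b--▸ n9
  n7 = b.(0 | b.0) | 0 :: --b--▸ n10
  n8 = 0 | 0 | (0 | 0) :: deadlocked
  n9 = 0 | 0 | b.0 :: --b--▸ n11
  n10 = 0 | b.0 | 0 :: --b--▸ n11
  n11 = 0 | 0 | 0 :: deadlocked
Partition-refinement fixed point:
  B0 = {m0}
  B1 = {m1, m5, m6, n3}
  B2 = {m11, m12, m13, m4, n2, n6, n7}
  B3 = {m10, m16, m17, m18, m9, n10, n5, n9}
  B4 = {m15, m19, n11, n8}
  B5 = {m3, n0}
  B6 = {m7, m8, n1}
  B7 = {m14, n4}
  B8 = {m2}
m0 ∈ B0, n0 ∈ B5 → different blocks

not bisimilar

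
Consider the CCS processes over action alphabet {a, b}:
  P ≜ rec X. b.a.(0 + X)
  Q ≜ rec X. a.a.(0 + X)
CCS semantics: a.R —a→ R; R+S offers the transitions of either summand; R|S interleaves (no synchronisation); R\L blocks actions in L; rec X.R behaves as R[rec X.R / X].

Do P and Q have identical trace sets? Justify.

trace-distinct — witness ⟨b⟩

Reachable graph of P (3 states):
  p0 = rec X. b.a.(0 + X) | —b→ p1
  p1 = a.(0 + (rec X. b.a.(0 + X))) | —a→ p2
  p2 = 0 + (rec X. b.a.(0 + X)) | —b→ p1
Reachable graph of Q (3 states):
  q0 = rec X. a.a.(0 + X) | —a→ q1
  q1 = a.(0 + (rec X. a.a.(0 + X))) | —a→ q2
  q2 = 0 + (rec X. a.a.(0 + X)) | —a→ q1
Trace ⟨b⟩ through P, begin at {p0}:
  [1] b ⇒ {p1}
  — P admits the full trace.
Trace ⟨b⟩ through Q, begin at {q0}:
  [1] b ⇒ ∅ (Q stuck)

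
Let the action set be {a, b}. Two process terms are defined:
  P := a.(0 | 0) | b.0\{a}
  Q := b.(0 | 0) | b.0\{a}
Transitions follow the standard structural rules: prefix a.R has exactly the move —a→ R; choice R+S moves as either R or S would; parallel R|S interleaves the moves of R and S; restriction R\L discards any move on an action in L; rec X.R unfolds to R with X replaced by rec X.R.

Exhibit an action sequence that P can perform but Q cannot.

a

Reachable graph of P (4 states):
  p0 = a.(0 | 0) | b.0\{a} ⊢ =a=> p1, =b=> p2
  p1 = 0 | 0 | b.0\{a} ⊢ =b=> p3
  p2 = a.(0 | 0) | 0\{a} ⊢ =a=> p3
  p3 = 0 | 0 | 0\{a} ⊢ (no moves)
Reachable graph of Q (4 states):
  q0 = b.(0 | 0) | b.0\{a} ⊢ =b=> q1, =b=> q2
  q1 = 0 | 0 | b.0\{a} ⊢ =b=> q3
  q2 = b.(0 | 0) | 0\{a} ⊢ =b=> q3
  q3 = 0 | 0 | 0\{a} ⊢ (no moves)
Run σ = ⟨a⟩ on P: start {p0}
  after a @ step 1: {p1}
  ✓ P
Run σ = ⟨a⟩ on Q: start {q0}
  after a @ step 1: no successor for Q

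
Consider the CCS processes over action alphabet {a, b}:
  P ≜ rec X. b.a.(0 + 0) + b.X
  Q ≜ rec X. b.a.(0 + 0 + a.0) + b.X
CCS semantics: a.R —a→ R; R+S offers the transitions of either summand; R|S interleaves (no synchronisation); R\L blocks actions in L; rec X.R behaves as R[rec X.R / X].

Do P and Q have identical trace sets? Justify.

NO — witness ⟨baa⟩

LTS(P): 3 reachable states
  p0 = rec X. b.a.(0 + 0) + b.X ⊢ -b-> p0, -b-> p1
  p1 = a.(0 + 0) ⊢ -a-> p2
  p2 = 0 + 0 ⊢ (no moves)
LTS(Q): 4 reachable states
  q0 = rec X. b.a.(0 + 0 + a.0) + b.X ⊢ -b-> q0, -b-> q1
  q1 = a.(0 + 0 + a.0) ⊢ -a-> q2
  q2 = 0 + 0 + a.0 ⊢ -a-> q3
  q3 = 0 ⊢ (no moves)
Trace ⟨baa⟩ through Q, begin at {q0}:
  [1] b ⇒ {q0, q1}
  [2] a ⇒ {q2}
  [3] a ⇒ {q3}
  Q completes σ.
Trace ⟨baa⟩ through P, begin at {p0}:
  [1] b ⇒ {p0, p1}
  [2] a ⇒ {p2}
  [3] a ⇒ no successor for P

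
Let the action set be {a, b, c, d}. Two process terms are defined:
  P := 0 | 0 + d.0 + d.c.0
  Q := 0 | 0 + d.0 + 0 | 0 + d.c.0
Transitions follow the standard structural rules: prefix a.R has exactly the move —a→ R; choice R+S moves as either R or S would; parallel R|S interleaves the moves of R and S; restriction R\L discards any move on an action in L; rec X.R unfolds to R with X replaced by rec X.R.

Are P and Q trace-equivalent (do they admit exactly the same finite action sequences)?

trace-equivalent

Reachable graph of P (3 states):
  m0 = 0 | 0 + d.0 + d.c.0 | =d=> m1, =d=> m2
  m1 = 0 | ∅
  m2 = c.0 | =c=> m1
Reachable graph of Q (3 states):
  n0 = 0 | 0 + d.0 + 0 | 0 + d.c.0 | =d=> n1, =d=> n2
  n1 = 0 | ∅
  n2 = c.0 | =c=> n1
Partition-refinement fixed point:
  B0 = {m0, n0}
  B1 = {m2, n2}
  B2 = {m1, n1}
m0 ∈ B0, n0 ∈ B0 → same block
Bisimilar ⇒ trace-equivalent.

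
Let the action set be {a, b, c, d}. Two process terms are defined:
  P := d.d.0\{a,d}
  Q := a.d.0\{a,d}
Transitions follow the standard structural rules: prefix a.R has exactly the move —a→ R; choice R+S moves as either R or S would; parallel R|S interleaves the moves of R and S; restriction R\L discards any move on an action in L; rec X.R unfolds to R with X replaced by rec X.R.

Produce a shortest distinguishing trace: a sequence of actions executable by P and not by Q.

LTS(P): 3 reachable states
  m0 = d.d.0\{a,d} :: ··d··> m1
  m1 = d.0\{a,d} :: ··d··> m2
  m2 = 0\{a,d} :: stopped
LTS(Q): 3 reachable states
  n0 = a.d.0\{a,d} :: ··a··> n1
  n1 = d.0\{a,d} :: ··d··> n2
  n2 = 0\{a,d} :: stopped
Executing d from P (initial set {m0}):
  [1] d ⇒ {m1}
  — P admits the full trace.
Executing d from Q (initial set {n0}):
  [1] d ⇒ ∅ (Q stuck)

d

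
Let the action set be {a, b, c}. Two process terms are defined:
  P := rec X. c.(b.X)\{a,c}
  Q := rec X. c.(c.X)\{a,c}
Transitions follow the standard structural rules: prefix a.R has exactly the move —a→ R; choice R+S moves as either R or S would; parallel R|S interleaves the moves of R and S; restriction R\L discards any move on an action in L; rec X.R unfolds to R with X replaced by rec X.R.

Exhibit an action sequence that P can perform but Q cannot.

Reachable graph of P (3 states):
  s0 = rec X. c.(b.X)\{a,c} ⊢ -c-> s1
  s1 = (b.(rec X. c.(b.X)\{a,c}))\{a,c} ⊢ -b-> s2
  s2 = (rec X. c.(b.X)\{a,c})\{a,c} ⊢ deadlocked
Reachable graph of Q (2 states):
  t0 = rec X. c.(c.X)\{a,c} ⊢ -c-> t1
  t1 = (c.(rec X. c.(c.X)\{a,c}))\{a,c} ⊢ deadlocked
Executing cb from P (initial set {s0}):
  after c @ step 1: {s1}
  after b @ step 2: {s2}
  — P admits the full trace.
Executing cb from Q (initial set {t0}):
  after c @ step 1: {t1}
  after b @ step 2: ∅  — Q cannot continue

cb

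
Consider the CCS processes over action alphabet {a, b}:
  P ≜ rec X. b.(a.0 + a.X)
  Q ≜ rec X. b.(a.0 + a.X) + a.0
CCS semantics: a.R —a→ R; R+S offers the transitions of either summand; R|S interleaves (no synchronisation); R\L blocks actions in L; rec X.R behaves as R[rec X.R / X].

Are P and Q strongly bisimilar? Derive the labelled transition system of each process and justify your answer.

P ≁ Q

P's transition system — 3 states:
  p0 = rec X. b.(a.0 + a.X) | --b--▸ p1
  p1 = a.0 + a.(rec X. b.(a.0 + a.X)) | --a--▸ p0, --a--▸ p2
  p2 = 0 | (no moves)
Q's transition system — 3 states:
  q0 = rec X. b.(a.0 + a.X) + a.0 | --a--▸ q1, --b--▸ q2
  q1 = 0 | (no moves)
  q2 = a.0 + a.(rec X. b.(a.0 + a.X) + a.0) | --a--▸ q0, --a--▸ q1
Partition-refinement fixed point:
  B0 = {p0}
  B1 = {p1}
  B2 = {p2, q1}
  B3 = {q0}
  B4 = {q2}
p0 ∈ B0, q0 ∈ B3 → different blocks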